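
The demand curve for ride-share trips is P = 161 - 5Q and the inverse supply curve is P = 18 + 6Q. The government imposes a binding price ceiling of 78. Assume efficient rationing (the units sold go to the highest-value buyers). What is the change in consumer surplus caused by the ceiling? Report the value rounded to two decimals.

Without the control, 161 - 5Q = 18 + 6Q so Q* = 13 and P* = 96.
At P = 78, sellers supply (78 - 18)/6 = 10 while buyers want more, so the quantity traded is 10 at price 78.
CS goes from (1/2)(13)(65) = 422.5 to 580 (computed as (161 - 78)(10) - (1/2)(5)(10)^2), a change of 157.5.

157.50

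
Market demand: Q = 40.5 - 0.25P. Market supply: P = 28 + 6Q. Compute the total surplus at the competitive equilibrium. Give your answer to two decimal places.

Rewriting demand in inverse form: P = 162 - 4Q.
Setting demand equal to supply, 134 = 10Q, so Q* = 13.4 and P* = 108.4.
Total surplus is the full triangle between the curves from 0 to Q*: (1/2)(13.4)(162 - 28) = 897.8.

897.80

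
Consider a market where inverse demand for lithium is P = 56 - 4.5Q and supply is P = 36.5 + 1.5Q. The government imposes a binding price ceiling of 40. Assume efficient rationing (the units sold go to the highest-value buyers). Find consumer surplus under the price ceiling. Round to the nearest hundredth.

Without the control, 56 - 4.5Q = 36.5 + 1.5Q so Q* = 3.25 and P* = 41.375.
At the ceiling price 40, quantity supplied is (40 - 36.5)/1.5 = 2.3333; supply is the short side, so Q = 2.3333 trades at P = 40.
The demand price at Q = 2.3333 is 45.5. CS is the trapezoid between demand and 40 over [0, 2.3333]: (1/2)[(56 - 40) + (45.5 - 40)](2.3333) = 25.0833.

25.08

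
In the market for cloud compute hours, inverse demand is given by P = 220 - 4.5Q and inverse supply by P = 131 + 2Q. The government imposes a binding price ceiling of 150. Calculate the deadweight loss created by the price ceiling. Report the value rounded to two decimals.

57.12

Without the control, 220 - 4.5Q = 131 + 2Q so Q* = 13.6923 and P* = 158.3846.
At the ceiling price 150, quantity supplied is (150 - 131)/2 = 9.5; supply is the short side, so Q = 9.5 trades at P = 150.
At Q = 9.5 the demand price is 177.25 and the supply price is 150. Deadweight loss is the triangle between the curves from 9.5 to 13.6923: (1/2)(177.25 - 150)(13.6923 - 9.5) = 57.1202.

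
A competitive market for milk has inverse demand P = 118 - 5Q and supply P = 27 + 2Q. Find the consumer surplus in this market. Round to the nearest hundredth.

Equilibrium: 118 - 5Q = 27 + 2Q, so Q* = 13 and P* = 53.
The demand choke price is 118, so CS = (1/2)(Q*)(118 - P*) = (1/2)(13)(65) = 422.5.

422.50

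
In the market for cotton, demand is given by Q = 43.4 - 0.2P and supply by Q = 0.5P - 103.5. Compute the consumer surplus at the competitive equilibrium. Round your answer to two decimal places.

5.10

Rewriting demand in inverse form: P = 217 - 5Q.
Rewriting supply in inverse form: P = 207 + 2Q.
Set 217 - 5Q = 207 + 2Q, which gives 10 = 7Q, so Q* = 1.4286 and P* = 217 - 5(1.4286) = 209.8571.
CS is the area between the demand curve and P* from 0 to Q*: (1/2)(1.4286)(7.1429) = 5.102.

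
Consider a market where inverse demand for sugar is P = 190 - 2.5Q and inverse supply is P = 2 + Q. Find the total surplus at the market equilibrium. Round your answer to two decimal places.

Set 190 - 2.5Q = 2 + Q, which gives 188 = 3.5Q, so Q* = 53.7143 and P* = 190 - 2.5(53.7143) = 55.7143.
CS = (1/2)(53.7143)(134.2857) = 3606.5306 and PS = (1/2)(53.7143)(53.7143) = 1442.6122, so total surplus = 5049.1429.

5049.14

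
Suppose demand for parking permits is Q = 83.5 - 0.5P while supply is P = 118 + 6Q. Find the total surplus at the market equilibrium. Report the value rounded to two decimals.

150.06

Rewriting demand in inverse form: P = 167 - 2Q.
Set 167 - 2Q = 118 + 6Q, which gives 49 = 8Q, so Q* = 6.125 and P* = 167 - 2(6.125) = 154.75.
CS = (1/2)(6.125)(12.25) = 37.5156 and PS = (1/2)(6.125)(36.75) = 112.5469, so total surplus = 150.0625.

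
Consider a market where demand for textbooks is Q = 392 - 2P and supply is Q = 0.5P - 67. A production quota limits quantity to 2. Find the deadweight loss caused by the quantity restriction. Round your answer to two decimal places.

Rewriting demand in inverse form: P = 196 - 0.5Q.
Rewriting supply in inverse form: P = 134 + 2Q.
Unrestricted equilibrium: Q* = (196 - 134)/(0.5 + 2) = 24.8.
At Q = 2 the demand price is 196 - 0.5(2) = 195 and the supply price is 134 + 2(2) = 138.
Deadweight loss is the triangle between the curves from 2 to 24.8: (1/2)(195 - 138)(24.8 - 2) = 649.8.

649.80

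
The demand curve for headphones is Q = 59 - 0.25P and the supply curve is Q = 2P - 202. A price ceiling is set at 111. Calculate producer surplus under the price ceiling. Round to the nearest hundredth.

Rewriting demand in inverse form: P = 236 - 4Q.
Rewriting supply in inverse form: P = 101 + 0.5Q.
Without the control, 236 - 4Q = 101 + 0.5Q so Q* = 30 and P* = 116.
At P = 111, sellers supply (111 - 101)/0.5 = 20 while buyers want more, so the quantity traded is 20 at price 111.
PS is the triangle above supply below 111: (1/2)(20)(111 - 101) = 100.

100.00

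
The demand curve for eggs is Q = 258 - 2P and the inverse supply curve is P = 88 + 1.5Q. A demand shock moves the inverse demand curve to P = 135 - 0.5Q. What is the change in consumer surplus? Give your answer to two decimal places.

33.00

Rewriting demand in inverse form: P = 129 - 0.5Q.
Initial equilibrium: Q_0 = 20.5, P_0 = 118.75; CS_0 = (1/2)(20.5)(10.25) = 105.0625, PS_0 = (1/2)(20.5)(30.75) = 315.1875.
New equilibrium: 135 - 0.5Q = 88 + 1.5Q gives Q_1 = 23.5, P_1 = 123.25; CS_1 = 138.0625, PS_1 = 414.1875.
Change in consumer surplus = 138.0625 - 105.0625 = 33.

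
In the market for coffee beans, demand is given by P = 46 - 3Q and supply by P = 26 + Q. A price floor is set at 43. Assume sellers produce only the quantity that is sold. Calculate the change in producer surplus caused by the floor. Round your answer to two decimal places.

4.00

Free-market equilibrium: 46 - 3Q = 26 + Q gives Q* = 5, P* = 31.
At the floor price 43, quantity demanded is (46 - 43)/3 = 1; demand is the short side, so Q = 1 trades at P = 43.
PS goes from (1/2)(5)(5) = 12.5 to 16.5 (computed as (43 - 26)(1) - (1/2)(1)(1)^2), a change of 4.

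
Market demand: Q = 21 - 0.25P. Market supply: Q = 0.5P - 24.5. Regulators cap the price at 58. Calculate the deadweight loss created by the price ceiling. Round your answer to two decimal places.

Rewriting demand in inverse form: P = 84 - 4Q.
Rewriting supply in inverse form: P = 49 + 2Q.
Free-market equilibrium: 84 - 4Q = 49 + 2Q gives Q* = 5.8333, P* = 60.6667.
At P = 58, sellers supply (58 - 49)/2 = 4.5 while buyers want more, so the quantity traded is 4.5 at price 58.
The lost-trades triangle has base Q* - 4.5 = 1.3333 and height equal to the gap between the curves at Q = 4.5, which is 66 - 58 = 8. DWL = (1/2)(1.3333)(8) = 5.3333.

5.33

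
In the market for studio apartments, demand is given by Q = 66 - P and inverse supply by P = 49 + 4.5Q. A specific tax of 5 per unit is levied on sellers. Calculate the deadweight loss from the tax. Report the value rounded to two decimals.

2.27

Rewriting demand in inverse form: P = 66 - Q.
Pre-tax equilibrium: 66 - Q = 49 + 4.5Q gives Q* = 3.0909, P* = 62.9091.
A tax on sellers shifts supply up by 5: 66 - Q = 49 + 4.5Q + 5, so Q_t = 2.1818. Buyers pay P_b = 63.8182; sellers receive P_s = P_b - 5 = 58.8182.
The welfare triangle lost has base Q* - Q_t = 0.9091 and height t = 5, so DWL = (1/2)(0.9091)(5) = 2.2727.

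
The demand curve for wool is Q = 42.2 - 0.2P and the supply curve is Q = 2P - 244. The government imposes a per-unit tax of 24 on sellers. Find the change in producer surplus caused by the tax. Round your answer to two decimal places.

Rewriting demand in inverse form: P = 211 - 5Q.
Rewriting supply in inverse form: P = 122 + 0.5Q.
Without the tax, 211 - 5Q = 122 + 0.5Q so Q* = 16.1818 and P* = 130.0909.
With the tax, sellers need 24 more per unit: 211 - 5Q = 122 + 0.5Q + 24, so Q_t = 11.8182. Buyers pay P_b = 151.9091; sellers receive P_s = P_b - 24 = 127.9091.
PS falls from (1/2)(16.1818)(8.0909) = 65.4628 to (1/2)(11.8182)(5.9091) = 34.9174, a change of -30.5455.

-30.55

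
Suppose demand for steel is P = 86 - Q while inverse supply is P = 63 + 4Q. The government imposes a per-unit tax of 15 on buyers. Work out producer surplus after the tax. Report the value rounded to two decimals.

5.12

Without the tax, 86 - Q = 63 + 4Q so Q* = 4.6 and P* = 81.4.
A tax on buyers shifts demand down by 15: (86 - 15) - Q = 63 + 4Q, so Q_t = 1.6. Buyers pay P_b = 84.4; sellers receive P_s = P_b - 15 = 69.4.
PS = (1/2)(Q_t)(P_s - 63) = (1/2)(1.6)(6.4) = 5.12.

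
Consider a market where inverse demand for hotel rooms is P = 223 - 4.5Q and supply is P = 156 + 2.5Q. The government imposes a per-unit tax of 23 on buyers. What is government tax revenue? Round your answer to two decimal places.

Without the tax, 223 - 4.5Q = 156 + 2.5Q so Q* = 9.5714 and P* = 179.9286.
With the tax, buyers' net willingness to pay falls by 23: (223 - 23) - 4.5Q = 156 + 2.5Q, so Q_t = 6.2857. Buyers pay P_b = 194.7143; sellers receive P_s = P_b - 23 = 171.7143.
Tax revenue = t x Q_t = 23 x 6.2857 = 144.5714.

144.57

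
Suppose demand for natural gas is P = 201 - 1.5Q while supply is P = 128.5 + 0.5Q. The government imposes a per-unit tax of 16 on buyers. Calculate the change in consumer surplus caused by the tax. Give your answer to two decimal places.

Without the tax, 201 - 1.5Q = 128.5 + 0.5Q so Q* = 36.25 and P* = 146.625.
With the tax, buyers' net willingness to pay falls by 16: (201 - 16) - 1.5Q = 128.5 + 0.5Q, so Q_t = 28.25. Buyers pay P_b = 158.625; sellers receive P_s = P_b - 16 = 142.625.
CS falls from (1/2)(36.25)(54.375) = 985.5469 to (1/2)(28.25)(42.375) = 598.5469, a change of -387.

-387.00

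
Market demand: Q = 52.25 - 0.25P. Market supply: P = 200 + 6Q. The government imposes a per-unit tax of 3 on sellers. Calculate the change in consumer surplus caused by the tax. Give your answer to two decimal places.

Rewriting demand in inverse form: P = 209 - 4Q.
Pre-tax equilibrium: 209 - 4Q = 200 + 6Q gives Q* = 0.9, P* = 205.4.
A tax on sellers shifts supply up by 3: 209 - 4Q = 200 + 6Q + 3, so Q_t = 0.6. Buyers pay P_b = 206.6; sellers receive P_s = P_b - 3 = 203.6.
CS falls from (1/2)(0.9)(3.6) = 1.62 to (1/2)(0.6)(2.4) = 0.72, a change of -0.9.

-0.90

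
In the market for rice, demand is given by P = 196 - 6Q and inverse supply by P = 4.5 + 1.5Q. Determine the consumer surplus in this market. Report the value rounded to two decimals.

Set 196 - 6Q = 4.5 + 1.5Q, which gives 191.5 = 7.5Q, so Q* = 25.5333 and P* = 196 - 6(25.5333) = 42.8.
The demand choke price is 196, so CS = (1/2)(Q*)(196 - P*) = (1/2)(25.5333)(153.2) = 1955.8533.

1955.85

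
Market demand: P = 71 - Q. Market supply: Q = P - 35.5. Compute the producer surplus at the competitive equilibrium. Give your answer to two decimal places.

157.53

Rewriting supply in inverse form: P = 35.5 + Q.
Equilibrium: 71 - Q = 35.5 + Q, so Q* = 17.75 and P* = 53.25.
The supply curve's price intercept is 35.5, so PS = (1/2)(Q*)(P* - 35.5) = (1/2)(17.75)(17.75) = 157.5312.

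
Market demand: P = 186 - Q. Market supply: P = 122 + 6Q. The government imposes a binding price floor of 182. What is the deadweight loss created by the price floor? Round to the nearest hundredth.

92.57

Free-market equilibrium: 186 - Q = 122 + 6Q gives Q* = 9.1429, P* = 176.8571.
At the floor price 182, quantity demanded is (186 - 182)/1 = 4; demand is the short side, so Q = 4 trades at P = 182.
At Q = 4 the demand price is 182 and the supply price is 146. Deadweight loss is the triangle between the curves from 4 to 9.1429: (1/2)(182 - 146)(9.1429 - 4) = 92.5714.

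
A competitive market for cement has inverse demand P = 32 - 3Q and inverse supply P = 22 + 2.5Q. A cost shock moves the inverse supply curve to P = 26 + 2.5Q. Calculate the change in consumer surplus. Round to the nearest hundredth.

-3.17

Initial equilibrium: Q_0 = 1.8182, P_0 = 26.5455; CS_0 = (1/2)(1.8182)(5.4545) = 4.9587, PS_0 = (1/2)(1.8182)(4.5455) = 4.1322.
New equilibrium: 32 - 3Q = 26 + 2.5Q gives Q_1 = 1.0909, P_1 = 28.7273; CS_1 = 1.7851, PS_1 = 1.4876.
Change in consumer surplus = 1.7851 - 4.9587 = -3.1736.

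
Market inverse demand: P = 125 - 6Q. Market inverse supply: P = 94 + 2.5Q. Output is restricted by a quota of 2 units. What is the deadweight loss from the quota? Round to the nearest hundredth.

11.53

Without the quota, 125 - 6Q = 94 + 2.5Q gives Q* = 3.6471.
At Q = 2 the demand price is 125 - 6(2) = 113 and the supply price is 94 + 2.5(2) = 99.
DWL = (1/2)(gap between curves at 2) x (Q* - 2) = (1/2)(14)(1.6471) = 11.5294.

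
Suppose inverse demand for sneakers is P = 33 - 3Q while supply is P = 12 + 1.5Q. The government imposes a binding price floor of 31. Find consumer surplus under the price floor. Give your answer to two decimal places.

Free-market equilibrium: 33 - 3Q = 12 + 1.5Q gives Q* = 4.6667, P* = 19.
At P = 31, buyers demand (33 - 31)/3 = 0.6667 while sellers would supply more, so the quantity traded is 0.6667 at price 31.
CS is the triangle under demand above 31: (1/2)(0.6667)(33 - 31) = 0.6667.

0.67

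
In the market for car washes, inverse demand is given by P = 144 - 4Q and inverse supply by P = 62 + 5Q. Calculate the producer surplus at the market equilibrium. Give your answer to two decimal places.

207.53

Set 144 - 4Q = 62 + 5Q, which gives 82 = 9Q, so Q* = 9.1111 and P* = 144 - 4(9.1111) = 107.5556.
Producer surplus is the triangle above supply below P*: (1/2)(9.1111)(107.5556 - 62) = (1/2)(9.1111)(45.5556) = 207.5309.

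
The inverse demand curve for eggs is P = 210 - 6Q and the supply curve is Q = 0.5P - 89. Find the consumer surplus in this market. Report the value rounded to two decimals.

Rewriting supply in inverse form: P = 178 + 2Q.
Setting demand equal to supply, 32 = 8Q, so Q* = 4 and P* = 186.
The demand choke price is 210, so CS = (1/2)(Q*)(210 - P*) = (1/2)(4)(24) = 48.

48.00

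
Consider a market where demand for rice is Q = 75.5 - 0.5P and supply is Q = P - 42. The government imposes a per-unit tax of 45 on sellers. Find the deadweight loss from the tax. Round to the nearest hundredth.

337.50

Rewriting demand in inverse form: P = 151 - 2Q.
Rewriting supply in inverse form: P = 42 + Q.
Without the tax, 151 - 2Q = 42 + Q so Q* = 36.3333 and P* = 78.3333.
A tax on sellers shifts supply up by 45: 151 - 2Q = 42 + Q + 45, so Q_t = 21.3333. Buyers pay P_b = 108.3333; sellers receive P_s = P_b - 45 = 63.3333.
Deadweight loss is the triangle between the curves from Q_t to Q*: (1/2)(36.3333 - 21.3333)(45) = 337.5.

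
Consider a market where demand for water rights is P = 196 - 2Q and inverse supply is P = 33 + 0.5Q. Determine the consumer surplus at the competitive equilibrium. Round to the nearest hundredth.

Equilibrium: 196 - 2Q = 33 + 0.5Q, so Q* = 65.2 and P* = 65.6.
Consumer surplus is the triangle under demand above P*: (1/2)(65.2)(196 - 65.6) = (1/2)(65.2)(130.4) = 4251.04.

4251.04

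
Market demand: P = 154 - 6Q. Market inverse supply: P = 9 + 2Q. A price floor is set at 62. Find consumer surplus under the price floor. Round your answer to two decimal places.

705.33

Free-market equilibrium: 154 - 6Q = 9 + 2Q gives Q* = 18.125, P* = 45.25.
At P = 62, buyers demand (154 - 62)/6 = 15.3333 while sellers would supply more, so the quantity traded is 15.3333 at price 62.
CS is the triangle under demand above 62: (1/2)(15.3333)(154 - 62) = 705.3333.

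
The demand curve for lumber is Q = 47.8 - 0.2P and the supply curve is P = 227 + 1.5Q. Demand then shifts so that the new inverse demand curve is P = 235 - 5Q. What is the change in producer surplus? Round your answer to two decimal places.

-1.42

Rewriting demand in inverse form: P = 239 - 5Q.
Initial equilibrium: Q_0 = 1.8462, P_0 = 229.7692; CS_0 = (1/2)(1.8462)(9.2308) = 8.5207, PS_0 = (1/2)(1.8462)(2.7692) = 2.5562.
New equilibrium: 235 - 5Q = 227 + 1.5Q gives Q_1 = 1.2308, P_1 = 228.8462; CS_1 = 3.787, PS_1 = 1.1361.
Change in producer surplus = 1.1361 - 2.5562 = -1.4201.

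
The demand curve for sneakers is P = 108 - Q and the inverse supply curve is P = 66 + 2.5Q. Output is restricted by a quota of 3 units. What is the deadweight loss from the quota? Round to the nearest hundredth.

Without the quota, 108 - Q = 66 + 2.5Q gives Q* = 12.
At Q = 3 the demand price is 108 - (3) = 105 and the supply price is 66 + 2.5(3) = 73.5.
DWL = (1/2)(gap between curves at 3) x (Q* - 3) = (1/2)(31.5)(9) = 141.75.

141.75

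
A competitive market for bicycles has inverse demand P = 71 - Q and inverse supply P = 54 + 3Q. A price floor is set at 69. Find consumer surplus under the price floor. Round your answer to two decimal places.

2.00

Free-market equilibrium: 71 - Q = 54 + 3Q gives Q* = 4.25, P* = 66.75.
At the floor price 69, quantity demanded is (71 - 69)/1 = 2; demand is the short side, so Q = 2 trades at P = 69.
CS is the triangle under demand above 69: (1/2)(2)(71 - 69) = 2.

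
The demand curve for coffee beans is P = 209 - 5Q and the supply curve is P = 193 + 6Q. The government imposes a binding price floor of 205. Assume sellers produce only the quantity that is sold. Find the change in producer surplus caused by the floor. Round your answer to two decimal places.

Free-market equilibrium: 209 - 5Q = 193 + 6Q gives Q* = 1.4545, P* = 201.7273.
At P = 205, buyers demand (209 - 205)/5 = 0.8 while sellers would supply more, so the quantity traded is 0.8 at price 205.
PS goes from (1/2)(1.4545)(8.7273) = 6.3471 to 7.68 (computed as (205 - 193)(0.8) - (1/2)(6)(0.8)^2), a change of 1.3329.

1.33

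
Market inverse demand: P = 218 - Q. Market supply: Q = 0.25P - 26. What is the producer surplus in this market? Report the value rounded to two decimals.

Rewriting supply in inverse form: P = 104 + 4Q.
Set 218 - Q = 104 + 4Q, which gives 114 = 5Q, so Q* = 22.8 and P* = 218 - (22.8) = 195.2.
The supply curve's price intercept is 104, so PS = (1/2)(Q*)(P* - 104) = (1/2)(22.8)(91.2) = 1039.68.

1039.68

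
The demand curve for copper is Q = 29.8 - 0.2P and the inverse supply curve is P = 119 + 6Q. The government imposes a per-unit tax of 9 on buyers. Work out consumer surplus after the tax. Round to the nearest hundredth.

Rewriting demand in inverse form: P = 149 - 5Q.
Pre-tax equilibrium: 149 - 5Q = 119 + 6Q gives Q* = 2.7273, P* = 135.3636.
With the tax, buyers' net willingness to pay falls by 9: (149 - 9) - 5Q = 119 + 6Q, so Q_t = 1.9091. Buyers pay P_b = 139.4545; sellers receive P_s = P_b - 9 = 130.4545.
CS = (1/2)(Q_t)(149 - P_b) = (1/2)(1.9091)(9.5455) = 9.1116.

9.11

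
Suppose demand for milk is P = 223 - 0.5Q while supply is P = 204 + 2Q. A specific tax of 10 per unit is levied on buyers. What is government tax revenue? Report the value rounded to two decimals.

36.00

Without the tax, 223 - 0.5Q = 204 + 2Q so Q* = 7.6 and P* = 219.2.
A tax on buyers shifts demand down by 10: (223 - 10) - 0.5Q = 204 + 2Q, so Q_t = 3.6. Buyers pay P_b = 221.2; sellers receive P_s = P_b - 10 = 211.2.
Tax revenue = t x Q_t = 10 x 3.6 = 36.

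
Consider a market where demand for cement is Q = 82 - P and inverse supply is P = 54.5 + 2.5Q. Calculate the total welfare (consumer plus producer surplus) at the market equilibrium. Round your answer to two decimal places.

Rewriting demand in inverse form: P = 82 - Q.
Equilibrium: 82 - Q = 54.5 + 2.5Q, so Q* = 7.8571 and P* = 74.1429.
CS = (1/2)(7.8571)(7.8571) = 30.8673 and PS = (1/2)(7.8571)(19.6429) = 77.1684, so total surplus = 108.0357.

108.04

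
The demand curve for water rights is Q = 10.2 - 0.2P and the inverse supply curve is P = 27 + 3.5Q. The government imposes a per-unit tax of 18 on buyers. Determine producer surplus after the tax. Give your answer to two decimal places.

0.87

Rewriting demand in inverse form: P = 51 - 5Q.
Pre-tax equilibrium: 51 - 5Q = 27 + 3.5Q gives Q* = 2.8235, P* = 36.8824.
A tax on buyers shifts demand down by 18: (51 - 18) - 5Q = 27 + 3.5Q, so Q_t = 0.7059. Buyers pay P_b = 47.4706; sellers receive P_s = P_b - 18 = 29.4706.
PS = (1/2)(Q_t)(P_s - 27) = (1/2)(0.7059)(2.4706) = 0.872.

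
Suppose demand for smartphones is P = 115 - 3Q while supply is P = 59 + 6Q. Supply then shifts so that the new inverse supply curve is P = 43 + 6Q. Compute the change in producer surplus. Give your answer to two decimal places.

Initial equilibrium: Q_0 = 6.2222, P_0 = 96.3333; CS_0 = (1/2)(6.2222)(18.6667) = 58.0741, PS_0 = (1/2)(6.2222)(37.3333) = 116.1481.
New equilibrium: 115 - 3Q = 43 + 6Q gives Q_1 = 8, P_1 = 91; CS_1 = 96, PS_1 = 192.
Change in producer surplus = 192 - 116.1481 = 75.8519.

75.85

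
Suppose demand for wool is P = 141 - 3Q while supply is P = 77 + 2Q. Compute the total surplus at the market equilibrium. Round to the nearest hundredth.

409.60

Equilibrium: 141 - 3Q = 77 + 2Q, so Q* = 12.8 and P* = 102.6.
CS = (1/2)(12.8)(38.4) = 245.76 and PS = (1/2)(12.8)(25.6) = 163.84, so total surplus = 409.6.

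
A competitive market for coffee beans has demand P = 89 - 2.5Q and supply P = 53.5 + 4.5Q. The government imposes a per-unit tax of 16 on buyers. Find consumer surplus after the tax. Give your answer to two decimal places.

Without the tax, 89 - 2.5Q = 53.5 + 4.5Q so Q* = 5.0714 and P* = 76.3214.
A tax on buyers shifts demand down by 16: (89 - 16) - 2.5Q = 53.5 + 4.5Q, so Q_t = 2.7857. Buyers pay P_b = 82.0357; sellers receive P_s = P_b - 16 = 66.0357.
CS = (1/2)(Q_t)(89 - P_b) = (1/2)(2.7857)(6.9643) = 9.7003.

9.70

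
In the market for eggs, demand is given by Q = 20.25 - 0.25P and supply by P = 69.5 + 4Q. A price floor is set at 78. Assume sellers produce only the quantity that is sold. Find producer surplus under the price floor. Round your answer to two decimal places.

Rewriting demand in inverse form: P = 81 - 4Q.
Without the control, 81 - 4Q = 69.5 + 4Q so Q* = 1.4375 and P* = 75.25.
At P = 78, buyers demand (81 - 78)/4 = 0.75 while sellers would supply more, so the quantity traded is 0.75 at price 78.
The supply price at Q = 0.75 is 72.5. PS is the trapezoid between 78 and supply over [0, 0.75]: (1/2)[(78 - 69.5) + (78 - 72.5)](0.75) = 5.25.

5.25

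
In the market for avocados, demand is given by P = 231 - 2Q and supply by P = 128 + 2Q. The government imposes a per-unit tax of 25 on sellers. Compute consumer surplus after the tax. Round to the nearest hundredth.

380.25

Pre-tax equilibrium: 231 - 2Q = 128 + 2Q gives Q* = 25.75, P* = 179.5.
With the tax, sellers need 25 more per unit: 231 - 2Q = 128 + 2Q + 25, so Q_t = 19.5. Buyers pay P_b = 192; sellers receive P_s = P_b - 25 = 167.
CS = (1/2)(Q_t)(231 - P_b) = (1/2)(19.5)(39) = 380.25.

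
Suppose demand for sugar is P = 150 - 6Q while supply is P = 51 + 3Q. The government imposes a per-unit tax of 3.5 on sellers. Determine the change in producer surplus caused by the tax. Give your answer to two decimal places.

-12.61

Without the tax, 150 - 6Q = 51 + 3Q so Q* = 11 and P* = 84.
A tax on sellers shifts supply up by 3.5: 150 - 6Q = 51 + 3Q + 3.5, so Q_t = 10.6111. Buyers pay P_b = 86.3333; sellers receive P_s = P_b - 3.5 = 82.8333.
PS falls from (1/2)(11)(33) = 181.5 to (1/2)(10.6111)(31.8333) = 168.8935, a change of -12.6065.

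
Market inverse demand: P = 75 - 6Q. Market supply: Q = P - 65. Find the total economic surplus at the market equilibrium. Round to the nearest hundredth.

7.14

Rewriting supply in inverse form: P = 65 + Q.
Equilibrium: 75 - 6Q = 65 + Q, so Q* = 1.4286 and P* = 66.4286.
Total surplus is the full triangle between the curves from 0 to Q*: (1/2)(1.4286)(75 - 65) = 7.1429.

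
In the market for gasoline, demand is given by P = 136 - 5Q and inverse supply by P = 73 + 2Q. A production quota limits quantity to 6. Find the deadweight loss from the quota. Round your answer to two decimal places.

Unrestricted equilibrium: Q* = (136 - 73)/(5 + 2) = 9.
At Q = 6 the demand price is 136 - 5(6) = 106 and the supply price is 73 + 2(6) = 85.
Deadweight loss is the triangle between the curves from 6 to 9: (1/2)(106 - 85)(9 - 6) = 31.5.

31.50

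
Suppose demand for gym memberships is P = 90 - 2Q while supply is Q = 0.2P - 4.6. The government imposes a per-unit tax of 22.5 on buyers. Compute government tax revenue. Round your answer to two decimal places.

Rewriting supply in inverse form: P = 23 + 5Q.
Without the tax, 90 - 2Q = 23 + 5Q so Q* = 9.5714 and P* = 70.8571.
A tax on buyers shifts demand down by 22.5: (90 - 22.5) - 2Q = 23 + 5Q, so Q_t = 6.3571. Buyers pay P_b = 77.2857; sellers receive P_s = P_b - 22.5 = 54.7857.
Tax revenue = t x Q_t = 22.5 x 6.3571 = 143.0357.

143.04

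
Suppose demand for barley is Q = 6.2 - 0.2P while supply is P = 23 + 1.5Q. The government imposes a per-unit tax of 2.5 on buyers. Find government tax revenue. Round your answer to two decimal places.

2.12

Rewriting demand in inverse form: P = 31 - 5Q.
Pre-tax equilibrium: 31 - 5Q = 23 + 1.5Q gives Q* = 1.2308, P* = 24.8462.
With the tax, buyers' net willingness to pay falls by 2.5: (31 - 2.5) - 5Q = 23 + 1.5Q, so Q_t = 0.8462. Buyers pay P_b = 26.7692; sellers receive P_s = P_b - 2.5 = 24.2692.
Tax revenue = t x Q_t = 2.5 x 0.8462 = 2.1154.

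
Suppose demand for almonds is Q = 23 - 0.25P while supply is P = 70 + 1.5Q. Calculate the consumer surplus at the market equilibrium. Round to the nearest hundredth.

Rewriting demand in inverse form: P = 92 - 4Q.
Equilibrium: 92 - 4Q = 70 + 1.5Q, so Q* = 4 and P* = 76.
CS is the area between the demand curve and P* from 0 to Q*: (1/2)(4)(16) = 32.

32.00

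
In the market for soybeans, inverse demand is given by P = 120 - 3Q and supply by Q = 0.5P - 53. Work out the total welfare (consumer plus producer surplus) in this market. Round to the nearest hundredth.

19.60

Rewriting supply in inverse form: P = 106 + 2Q.
Set 120 - 3Q = 106 + 2Q, which gives 14 = 5Q, so Q* = 2.8 and P* = 120 - 3(2.8) = 111.6.
Total surplus is the full triangle between the curves from 0 to Q*: (1/2)(2.8)(120 - 106) = 19.6.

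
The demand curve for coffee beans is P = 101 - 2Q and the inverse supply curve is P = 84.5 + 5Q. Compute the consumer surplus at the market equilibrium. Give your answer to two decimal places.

5.56

Setting demand equal to supply, 16.5 = 7Q, so Q* = 2.3571 and P* = 96.2857.
Consumer surplus is the triangle under demand above P*: (1/2)(2.3571)(101 - 96.2857) = (1/2)(2.3571)(4.7143) = 5.5561.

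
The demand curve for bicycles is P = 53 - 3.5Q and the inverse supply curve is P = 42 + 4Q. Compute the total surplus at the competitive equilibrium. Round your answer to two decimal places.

Equilibrium: 53 - 3.5Q = 42 + 4Q, so Q* = 1.4667 and P* = 47.8667.
CS = (1/2)(1.4667)(5.1333) = 3.7644 and PS = (1/2)(1.4667)(5.8667) = 4.3022, so total surplus = 8.0667.

8.07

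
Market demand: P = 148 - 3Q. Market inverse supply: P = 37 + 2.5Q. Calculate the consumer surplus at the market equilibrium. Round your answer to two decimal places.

610.96

Equilibrium: 148 - 3Q = 37 + 2.5Q, so Q* = 20.1818 and P* = 87.4545.
Consumer surplus is the triangle under demand above P*: (1/2)(20.1818)(148 - 87.4545) = (1/2)(20.1818)(60.5455) = 610.9587.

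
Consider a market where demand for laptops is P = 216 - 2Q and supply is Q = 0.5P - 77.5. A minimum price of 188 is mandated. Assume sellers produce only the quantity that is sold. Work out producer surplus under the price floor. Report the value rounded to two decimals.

Rewriting supply in inverse form: P = 155 + 2Q.
Free-market equilibrium: 216 - 2Q = 155 + 2Q gives Q* = 15.25, P* = 185.5.
At the floor price 188, quantity demanded is (216 - 188)/2 = 14; demand is the short side, so Q = 14 trades at P = 188.
The supply price at Q = 14 is 183. PS is the trapezoid between 188 and supply over [0, 14]: (1/2)[(188 - 155) + (188 - 183)](14) = 266.

266.00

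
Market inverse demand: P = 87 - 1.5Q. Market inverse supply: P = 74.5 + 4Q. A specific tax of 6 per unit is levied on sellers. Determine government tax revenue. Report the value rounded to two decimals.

Without the tax, 87 - 1.5Q = 74.5 + 4Q so Q* = 2.2727 and P* = 83.5909.
A tax on sellers shifts supply up by 6: 87 - 1.5Q = 74.5 + 4Q + 6, so Q_t = 1.1818. Buyers pay P_b = 85.2273; sellers receive P_s = P_b - 6 = 79.2273.
Revenue is the tax times quantity traded: 6 x 1.1818 = 7.0909.

7.09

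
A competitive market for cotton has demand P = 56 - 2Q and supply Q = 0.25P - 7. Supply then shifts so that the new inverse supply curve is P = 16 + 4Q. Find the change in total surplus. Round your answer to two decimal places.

68.00

Rewriting supply in inverse form: P = 28 + 4Q.
Initial equilibrium: Q_0 = 4.6667, P_0 = 46.6667; CS_0 = (1/2)(4.6667)(9.3333) = 21.7778, PS_0 = (1/2)(4.6667)(18.6667) = 43.5556.
New equilibrium: 56 - 2Q = 16 + 4Q gives Q_1 = 6.6667, P_1 = 42.6667; CS_1 = 44.4444, PS_1 = 88.8889.
Change in total surplus = (44.4444 + 88.8889) - (21.7778 + 43.5556) = 68.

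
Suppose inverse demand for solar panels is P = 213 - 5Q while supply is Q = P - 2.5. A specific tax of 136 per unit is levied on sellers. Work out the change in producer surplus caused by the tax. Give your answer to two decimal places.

Rewriting supply in inverse form: P = 2.5 + Q.
Pre-tax equilibrium: 213 - 5Q = 2.5 + Q gives Q* = 35.0833, P* = 37.5833.
A tax on sellers shifts supply up by 136: 213 - 5Q = 2.5 + Q + 136, so Q_t = 12.4167. Buyers pay P_b = 150.9167; sellers receive P_s = P_b - 136 = 14.9167.
PS falls from (1/2)(35.0833)(35.0833) = 615.4201 to (1/2)(12.4167)(12.4167) = 77.0868, a change of -538.3333.

-538.33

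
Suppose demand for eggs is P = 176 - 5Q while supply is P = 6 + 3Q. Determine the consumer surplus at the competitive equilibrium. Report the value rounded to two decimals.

1128.91

Setting demand equal to supply, 170 = 8Q, so Q* = 21.25 and P* = 69.75.
Consumer surplus is the triangle under demand above P*: (1/2)(21.25)(176 - 69.75) = (1/2)(21.25)(106.25) = 1128.9062.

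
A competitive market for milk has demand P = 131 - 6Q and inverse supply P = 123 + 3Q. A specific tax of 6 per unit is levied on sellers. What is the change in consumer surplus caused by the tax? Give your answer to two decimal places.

Without the tax, 131 - 6Q = 123 + 3Q so Q* = 0.8889 and P* = 125.6667.
A tax on sellers shifts supply up by 6: 131 - 6Q = 123 + 3Q + 6, so Q_t = 0.2222. Buyers pay P_b = 129.6667; sellers receive P_s = P_b - 6 = 123.6667.
Consumers lose the trapezoid between P* and P_b out to Q_t plus the triangle from Q_t to Q*: change in CS = 0.1481 - 2.3704 = -2.2222.

-2.22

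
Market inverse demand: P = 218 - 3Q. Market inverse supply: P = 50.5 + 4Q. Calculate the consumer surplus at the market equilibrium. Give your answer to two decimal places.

Set 218 - 3Q = 50.5 + 4Q, which gives 167.5 = 7Q, so Q* = 23.9286 and P* = 218 - 3(23.9286) = 146.2143.
The demand choke price is 218, so CS = (1/2)(Q*)(218 - P*) = (1/2)(23.9286)(71.7857) = 858.8648.

858.86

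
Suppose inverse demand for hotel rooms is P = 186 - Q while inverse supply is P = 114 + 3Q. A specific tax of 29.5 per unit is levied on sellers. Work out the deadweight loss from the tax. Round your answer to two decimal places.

108.78

Without the tax, 186 - Q = 114 + 3Q so Q* = 18 and P* = 168.
A tax on sellers shifts supply up by 29.5: 186 - Q = 114 + 3Q + 29.5, so Q_t = 10.625. Buyers pay P_b = 175.375; sellers receive P_s = P_b - 29.5 = 145.875.
The welfare triangle lost has base Q* - Q_t = 7.375 and height t = 29.5, so DWL = (1/2)(7.375)(29.5) = 108.7812.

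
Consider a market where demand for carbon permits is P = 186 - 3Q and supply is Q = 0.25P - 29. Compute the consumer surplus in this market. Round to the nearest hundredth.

150.00

Rewriting supply in inverse form: P = 116 + 4Q.
Setting demand equal to supply, 70 = 7Q, so Q* = 10 and P* = 156.
The demand choke price is 186, so CS = (1/2)(Q*)(186 - P*) = (1/2)(10)(30) = 150.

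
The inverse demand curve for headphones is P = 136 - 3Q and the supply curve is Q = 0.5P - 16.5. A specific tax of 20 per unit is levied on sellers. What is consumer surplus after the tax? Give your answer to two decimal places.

413.34

Rewriting supply in inverse form: P = 33 + 2Q.
Pre-tax equilibrium: 136 - 3Q = 33 + 2Q gives Q* = 20.6, P* = 74.2.
A tax on sellers shifts supply up by 20: 136 - 3Q = 33 + 2Q + 20, so Q_t = 16.6. Buyers pay P_b = 86.2; sellers receive P_s = P_b - 20 = 66.2.
Consumer surplus is the triangle under demand above P_b: (1/2)(16.6)(136 - 86.2) = 413.34.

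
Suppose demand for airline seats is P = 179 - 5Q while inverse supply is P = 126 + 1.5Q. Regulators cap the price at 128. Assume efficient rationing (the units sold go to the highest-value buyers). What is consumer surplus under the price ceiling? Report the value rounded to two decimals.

Without the control, 179 - 5Q = 126 + 1.5Q so Q* = 8.1538 and P* = 138.2308.
At P = 128, sellers supply (128 - 126)/1.5 = 1.3333 while buyers want more, so the quantity traded is 1.3333 at price 128.
The demand price at Q = 1.3333 is 172.3333. CS is the trapezoid between demand and 128 over [0, 1.3333]: (1/2)[(179 - 128) + (172.3333 - 128)](1.3333) = 63.5556.

63.56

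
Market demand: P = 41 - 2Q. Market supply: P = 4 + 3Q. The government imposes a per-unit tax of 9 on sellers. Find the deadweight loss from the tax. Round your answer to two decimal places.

8.10

Pre-tax equilibrium: 41 - 2Q = 4 + 3Q gives Q* = 7.4, P* = 26.2.
A tax on sellers shifts supply up by 9: 41 - 2Q = 4 + 3Q + 9, so Q_t = 5.6. Buyers pay P_b = 29.8; sellers receive P_s = P_b - 9 = 20.8.
The welfare triangle lost has base Q* - Q_t = 1.8 and height t = 9, so DWL = (1/2)(1.8)(9) = 8.1.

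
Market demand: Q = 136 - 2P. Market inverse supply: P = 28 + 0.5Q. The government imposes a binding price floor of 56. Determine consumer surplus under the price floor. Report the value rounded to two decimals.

Rewriting demand in inverse form: P = 68 - 0.5Q.
Free-market equilibrium: 68 - 0.5Q = 28 + 0.5Q gives Q* = 40, P* = 48.
At P = 56, buyers demand (68 - 56)/0.5 = 24 while sellers would supply more, so the quantity traded is 24 at price 56.
CS is the triangle under demand above 56: (1/2)(24)(68 - 56) = 144.

144.00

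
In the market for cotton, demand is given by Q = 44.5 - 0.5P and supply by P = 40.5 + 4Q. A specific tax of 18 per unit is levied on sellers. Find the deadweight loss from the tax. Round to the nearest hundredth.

27.00

Rewriting demand in inverse form: P = 89 - 2Q.
Without the tax, 89 - 2Q = 40.5 + 4Q so Q* = 8.0833 and P* = 72.8333.
A tax on sellers shifts supply up by 18: 89 - 2Q = 40.5 + 4Q + 18, so Q_t = 5.0833. Buyers pay P_b = 78.8333; sellers receive P_s = P_b - 18 = 60.8333.
Deadweight loss is the triangle between the curves from Q_t to Q*: (1/2)(8.0833 - 5.0833)(18) = 27.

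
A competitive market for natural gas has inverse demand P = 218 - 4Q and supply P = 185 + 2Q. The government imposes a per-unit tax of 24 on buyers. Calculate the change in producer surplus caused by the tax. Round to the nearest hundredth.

-28.00

Without the tax, 218 - 4Q = 185 + 2Q so Q* = 5.5 and P* = 196.
A tax on buyers shifts demand down by 24: (218 - 24) - 4Q = 185 + 2Q, so Q_t = 1.5. Buyers pay P_b = 212; sellers receive P_s = P_b - 24 = 188.
PS falls from (1/2)(5.5)(11) = 30.25 to (1/2)(1.5)(3) = 2.25, a change of -28.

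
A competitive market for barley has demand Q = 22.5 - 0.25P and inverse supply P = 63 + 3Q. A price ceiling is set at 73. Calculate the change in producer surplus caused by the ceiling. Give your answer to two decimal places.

-5.65

Rewriting demand in inverse form: P = 90 - 4Q.
Without the control, 90 - 4Q = 63 + 3Q so Q* = 3.8571 and P* = 74.5714.
At the ceiling price 73, quantity supplied is (73 - 63)/3 = 3.3333; supply is the short side, so Q = 3.3333 trades at P = 73.
PS goes from (1/2)(3.8571)(11.5714) = 22.3163 to 16.6667 (computed as (73 - 63)(3.3333) - (1/2)(3)(3.3333)^2), a change of -5.6497.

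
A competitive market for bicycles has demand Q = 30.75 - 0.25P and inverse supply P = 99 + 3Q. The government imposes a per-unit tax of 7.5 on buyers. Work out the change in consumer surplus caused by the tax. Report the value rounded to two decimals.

-12.40

Rewriting demand in inverse form: P = 123 - 4Q.
Pre-tax equilibrium: 123 - 4Q = 99 + 3Q gives Q* = 3.4286, P* = 109.2857.
With the tax, buyers' net willingness to pay falls by 7.5: (123 - 7.5) - 4Q = 99 + 3Q, so Q_t = 2.3571. Buyers pay P_b = 113.5714; sellers receive P_s = P_b - 7.5 = 106.0714.
CS falls from (1/2)(3.4286)(13.7143) = 23.5102 to (1/2)(2.3571)(9.4286) = 11.1122, a change of -12.398.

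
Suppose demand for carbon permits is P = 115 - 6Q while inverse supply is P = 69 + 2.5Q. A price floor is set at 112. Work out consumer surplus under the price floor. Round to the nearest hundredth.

Without the control, 115 - 6Q = 69 + 2.5Q so Q* = 5.4118 and P* = 82.5294.
At the floor price 112, quantity demanded is (115 - 112)/6 = 0.5; demand is the short side, so Q = 0.5 trades at P = 112.
CS is the triangle under demand above 112: (1/2)(0.5)(115 - 112) = 0.75.

0.75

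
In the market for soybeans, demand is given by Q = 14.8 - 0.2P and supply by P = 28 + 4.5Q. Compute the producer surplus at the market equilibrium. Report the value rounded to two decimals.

Rewriting demand in inverse form: P = 74 - 5Q.
Set 74 - 5Q = 28 + 4.5Q, which gives 46 = 9.5Q, so Q* = 4.8421 and P* = 74 - 5(4.8421) = 49.7895.
PS is the area between P* and the supply curve from 0 to Q*: (1/2)(4.8421)(21.7895) = 52.7535.

52.75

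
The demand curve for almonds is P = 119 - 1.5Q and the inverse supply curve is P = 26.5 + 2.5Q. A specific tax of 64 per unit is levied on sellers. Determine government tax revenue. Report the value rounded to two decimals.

456.00

Pre-tax equilibrium: 119 - 1.5Q = 26.5 + 2.5Q gives Q* = 23.125, P* = 84.3125.
With the tax, sellers need 64 more per unit: 119 - 1.5Q = 26.5 + 2.5Q + 64, so Q_t = 7.125. Buyers pay P_b = 108.3125; sellers receive P_s = P_b - 64 = 44.3125.
Tax revenue = t x Q_t = 64 x 7.125 = 456.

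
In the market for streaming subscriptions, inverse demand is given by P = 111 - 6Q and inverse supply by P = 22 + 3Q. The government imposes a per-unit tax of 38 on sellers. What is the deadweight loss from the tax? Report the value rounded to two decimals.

Without the tax, 111 - 6Q = 22 + 3Q so Q* = 9.8889 and P* = 51.6667.
A tax on sellers shifts supply up by 38: 111 - 6Q = 22 + 3Q + 38, so Q_t = 5.6667. Buyers pay P_b = 77; sellers receive P_s = P_b - 38 = 39.
The welfare triangle lost has base Q* - Q_t = 4.2222 and height t = 38, so DWL = (1/2)(4.2222)(38) = 80.2222.

80.22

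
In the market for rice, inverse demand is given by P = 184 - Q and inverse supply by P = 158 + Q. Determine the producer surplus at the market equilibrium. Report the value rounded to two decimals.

Equilibrium: 184 - Q = 158 + Q, so Q* = 13 and P* = 171.
PS is the area between P* and the supply curve from 0 to Q*: (1/2)(13)(13) = 84.5.

84.50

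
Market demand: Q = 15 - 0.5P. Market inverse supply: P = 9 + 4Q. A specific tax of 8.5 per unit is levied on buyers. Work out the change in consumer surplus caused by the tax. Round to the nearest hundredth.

-7.91

Rewriting demand in inverse form: P = 30 - 2Q.
Without the tax, 30 - 2Q = 9 + 4Q so Q* = 3.5 and P* = 23.
With the tax, buyers' net willingness to pay falls by 8.5: (30 - 8.5) - 2Q = 9 + 4Q, so Q_t = 2.0833. Buyers pay P_b = 25.8333; sellers receive P_s = P_b - 8.5 = 17.3333.
CS falls from (1/2)(3.5)(7) = 12.25 to (1/2)(2.0833)(4.1667) = 4.3403, a change of -7.9097.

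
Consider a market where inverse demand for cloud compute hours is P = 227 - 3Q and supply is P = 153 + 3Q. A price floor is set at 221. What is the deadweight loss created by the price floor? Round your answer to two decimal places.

Without the control, 227 - 3Q = 153 + 3Q so Q* = 12.3333 and P* = 190.
At P = 221, buyers demand (227 - 221)/3 = 2 while sellers would supply more, so the quantity traded is 2 at price 221.
At Q = 2 the demand price is 221 and the supply price is 159. Deadweight loss is the triangle between the curves from 2 to 12.3333: (1/2)(221 - 159)(12.3333 - 2) = 320.3333.

320.33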